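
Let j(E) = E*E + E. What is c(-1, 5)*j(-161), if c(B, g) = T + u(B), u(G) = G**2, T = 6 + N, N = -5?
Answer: 51520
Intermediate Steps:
T = 1 (T = 6 - 5 = 1)
j(E) = E + E**2 (j(E) = E**2 + E = E + E**2)
c(B, g) = 1 + B**2
c(-1, 5)*j(-161) = (1 + (-1)**2)*(-161*(1 - 161)) = (1 + 1)*(-161*(-160)) = 2*25760 = 51520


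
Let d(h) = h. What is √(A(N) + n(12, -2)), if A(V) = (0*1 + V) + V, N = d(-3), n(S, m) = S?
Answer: √6 ≈ 2.4495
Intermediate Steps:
N = -3
A(V) = 2*V (A(V) = (0 + V) + V = V + V = 2*V)
√(A(N) + n(12, -2)) = √(2*(-3) + 12) = √(-6 + 12) = √6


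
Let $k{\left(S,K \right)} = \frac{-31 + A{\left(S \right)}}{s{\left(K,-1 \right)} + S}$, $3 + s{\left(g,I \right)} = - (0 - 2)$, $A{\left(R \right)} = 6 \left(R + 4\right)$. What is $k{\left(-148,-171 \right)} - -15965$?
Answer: $\frac{2379680}{149} \approx 15971.0$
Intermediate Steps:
$A{\left(R \right)} = 24 + 6 R$ ($A{\left(R \right)} = 6 \left(4 + R\right) = 24 + 6 R$)
$s{\left(g,I \right)} = -1$ ($s{\left(g,I \right)} = -3 - \left(0 - 2\right) = -3 - -2 = -3 + 2 = -1$)
$k{\left(S,K \right)} = \frac{-7 + 6 S}{-1 + S}$ ($k{\left(S,K \right)} = \frac{-31 + \left(24 + 6 S\right)}{-1 + S} = \frac{-7 + 6 S}{-1 + S}$)
$k{\left(-148,-171 \right)} - -15965 = \frac{-7 + 6 \left(-148\right)}{-1 - 148} - -15965 = \frac{-7 - 888}{-149} + 15965 = \left(- \frac{1}{149}\right) \left(-895\right) + 15965 = \frac{895}{149} + 15965 = \frac{2379680}{149}$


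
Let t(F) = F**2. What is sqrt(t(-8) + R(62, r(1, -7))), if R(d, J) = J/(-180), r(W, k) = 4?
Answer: sqrt(14395)/15 ≈ 7.9986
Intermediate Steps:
R(d, J) = -J/180 (R(d, J) = J*(-1/180) = -J/180)
sqrt(t(-8) + R(62, r(1, -7))) = sqrt((-8)**2 - 1/180*4) = sqrt(64 - 1/45) = sqrt(2879/45) = sqrt(14395)/15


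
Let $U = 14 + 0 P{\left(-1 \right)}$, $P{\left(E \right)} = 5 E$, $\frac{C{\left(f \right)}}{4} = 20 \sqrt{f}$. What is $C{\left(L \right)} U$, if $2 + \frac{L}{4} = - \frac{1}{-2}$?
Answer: $1120 i \sqrt{6} \approx 2743.4 i$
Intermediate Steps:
$L = -6$ ($L = -8 + 4 \left(- \frac{1}{-2}\right) = -8 + 4 \left(\left(-1\right) \left(- \frac{1}{2}\right)\right) = -8 + 4 \cdot \frac{1}{2} = -8 + 2 = -6$)
$C{\left(f \right)} = 80 \sqrt{f}$ ($C{\left(f \right)} = 4 \cdot 20 \sqrt{f} = 80 \sqrt{f}$)
$U = 14$ ($U = 14 + 0 \cdot 5 \left(-1\right) = 14 + 0 \left(-5\right) = 14 + 0 = 14$)
$C{\left(L \right)} U = 80 \sqrt{-6} \cdot 14 = 80 i \sqrt{6} \cdot 14 = 1120 i \sqrt{6}$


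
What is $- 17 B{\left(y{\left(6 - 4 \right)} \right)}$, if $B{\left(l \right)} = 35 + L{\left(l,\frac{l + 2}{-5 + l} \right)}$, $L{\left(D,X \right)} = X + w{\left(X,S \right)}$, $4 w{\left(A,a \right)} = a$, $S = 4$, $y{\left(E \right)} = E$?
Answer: $- \frac{1768}{3} \approx -589.33$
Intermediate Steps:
$w{\left(A,a \right)} = \frac{a}{4}$
$L{\left(D,X \right)} = 1 + X$ ($L{\left(D,X \right)} = X + \frac{1}{4} \cdot 4 = X + 1 = 1 + X$)
$B{\left(l \right)} = 36 + \frac{2 + l}{-5 + l}$ ($B{\left(l \right)} = 35 + \left(1 + \frac{l + 2}{-5 + l}\right) = 35 + \left(1 + \frac{2 + l}{-5 + l}\right) = 36 + \frac{2 + l}{-5 + l}$)
$- 17 B{\left(y{\left(6 - 4 \right)} \right)} = - 17 \frac{-178 + 37 \left(6 - 4\right)}{-5 + \left(6 - 4\right)} = - 17 \frac{-178 + 37 \cdot 2}{-5 + 2} = - 17 \frac{-178 + 74}{-3} = - 17 \left(\left(- \frac{1}{3}\right) \left(-104\right)\right) = \left(-17\right) \frac{104}{3} = - \frac{1768}{3}$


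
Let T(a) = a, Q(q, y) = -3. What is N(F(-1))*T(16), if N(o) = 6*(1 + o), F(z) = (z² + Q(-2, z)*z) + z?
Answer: 384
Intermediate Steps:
F(z) = z² - 2*z (F(z) = (z² - 3*z) + z = z² - 2*z)
N(o) = 6 + 6*o
N(F(-1))*T(16) = (6 + 6*(-(-2 - 1)))*16 = (6 + 6*(-1*(-3)))*16 = (6 + 6*3)*16 = (6 + 18)*16 = 24*16 = 384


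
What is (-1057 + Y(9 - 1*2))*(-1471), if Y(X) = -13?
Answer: 1573970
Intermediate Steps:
(-1057 + Y(9 - 1*2))*(-1471) = (-1057 - 13)*(-1471) = -1070*(-1471) = 1573970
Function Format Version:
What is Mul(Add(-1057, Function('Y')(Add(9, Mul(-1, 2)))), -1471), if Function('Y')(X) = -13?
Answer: 1573970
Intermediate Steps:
Mul(Add(-1057, Function('Y')(Add(9, Mul(-1, 2)))), -1471) = Mul(Add(-1057, -13), -1471) = Mul(-1070, -1471) = 1573970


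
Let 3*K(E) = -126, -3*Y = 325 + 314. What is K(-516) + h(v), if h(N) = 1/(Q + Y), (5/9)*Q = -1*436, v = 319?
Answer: -209543/4989 ≈ -42.001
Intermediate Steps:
Y = -213 (Y = -(325 + 314)/3 = -1/3*639 = -213)
Q = -3924/5 (Q = 9*(-1*436)/5 = (9/5)*(-436) = -3924/5 ≈ -784.80)
K(E) = -42 (K(E) = (1/3)*(-126) = -42)
h(N) = -5/4989 (h(N) = 1/(-3924/5 - 213) = 1/(-4989/5) = -5/4989)
K(-516) + h(v) = -42 - 5/4989 = -209543/4989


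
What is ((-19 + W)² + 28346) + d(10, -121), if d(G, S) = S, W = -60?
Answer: 34466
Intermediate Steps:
((-19 + W)² + 28346) + d(10, -121) = ((-19 - 60)² + 28346) - 121 = ((-79)² + 28346) - 121 = (6241 + 28346) - 121 = 34587 - 121 = 34466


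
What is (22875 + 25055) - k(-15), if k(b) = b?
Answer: 47945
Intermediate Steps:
(22875 + 25055) - k(-15) = (22875 + 25055) - 1*(-15) = 47930 + 15 = 47945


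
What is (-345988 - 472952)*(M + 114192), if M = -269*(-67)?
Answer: -108276152100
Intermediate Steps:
M = 18023
(-345988 - 472952)*(M + 114192) = (-345988 - 472952)*(18023 + 114192) = -818940*132215 = -108276152100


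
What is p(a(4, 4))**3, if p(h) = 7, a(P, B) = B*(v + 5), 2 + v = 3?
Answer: 343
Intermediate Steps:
v = 1 (v = -2 + 3 = 1)
a(P, B) = 6*B (a(P, B) = B*(1 + 5) = B*6 = 6*B)
p(a(4, 4))**3 = 7**3 = 343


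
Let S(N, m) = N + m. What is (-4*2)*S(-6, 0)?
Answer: 48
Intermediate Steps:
(-4*2)*S(-6, 0) = (-4*2)*(-6 + 0) = -8*(-6) = 48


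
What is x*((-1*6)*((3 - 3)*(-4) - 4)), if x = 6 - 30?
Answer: -576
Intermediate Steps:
x = -24
x*((-1*6)*((3 - 3)*(-4) - 4)) = -24*(-1*6)*((3 - 3)*(-4) - 4) = -(-144)*(0*(-4) - 4) = -(-144)*(0 - 4) = -(-144)*(-4) = -24*24 = -576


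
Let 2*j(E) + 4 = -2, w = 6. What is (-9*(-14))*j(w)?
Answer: -378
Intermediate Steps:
j(E) = -3 (j(E) = -2 + (½)*(-2) = -2 - 1 = -3)
(-9*(-14))*j(w) = -9*(-14)*(-3) = 126*(-3) = -378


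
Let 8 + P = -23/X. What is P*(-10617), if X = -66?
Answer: 1787195/22 ≈ 81236.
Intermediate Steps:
P = -505/66 (P = -8 - 23/(-66) = -8 - 23*(-1/66) = -8 + 23/66 = -505/66 ≈ -7.6515)
P*(-10617) = -505/66*(-10617) = 1787195/22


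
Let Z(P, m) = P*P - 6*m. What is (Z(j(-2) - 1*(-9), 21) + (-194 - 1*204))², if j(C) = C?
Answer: 225625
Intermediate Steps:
Z(P, m) = P² - 6*m
(Z(j(-2) - 1*(-9), 21) + (-194 - 1*204))² = (((-2 - 1*(-9))² - 6*21) + (-194 - 1*204))² = (((-2 + 9)² - 126) + (-194 - 204))² = ((7² - 126) - 398)² = ((49 - 126) - 398)² = (-77 - 398)² = (-475)² = 225625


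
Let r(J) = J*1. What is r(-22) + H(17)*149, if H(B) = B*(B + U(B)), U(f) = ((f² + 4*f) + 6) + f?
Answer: 1005579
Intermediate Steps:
r(J) = J
U(f) = 6 + f² + 5*f (U(f) = (6 + f² + 4*f) + f = 6 + f² + 5*f)
H(B) = B*(6 + B² + 6*B) (H(B) = B*(B + (6 + B² + 5*B)) = B*(6 + B² + 6*B))
r(-22) + H(17)*149 = -22 + (17*(6 + 17² + 6*17))*149 = -22 + (17*(6 + 289 + 102))*149 = -22 + (17*397)*149 = -22 + 6749*149 = -22 + 1005601 = 1005579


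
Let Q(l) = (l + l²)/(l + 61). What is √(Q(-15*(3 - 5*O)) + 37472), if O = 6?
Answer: √2053473503/233 ≈ 194.49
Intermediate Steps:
Q(l) = (l + l²)/(61 + l)
√(Q(-15*(3 - 5*O)) + 37472) = √((-15*(3 - 5*6))*(1 - 15*(3 - 5*6))/(61 - 15*(3 - 5*6)) + 37472) = √((-15*(3 - 30))*(1 - 15*(3 - 30))/(61 - 15*(3 - 30)) + 37472) = √((-15*(-27))*(1 - 15*(-27))/(61 - 15*(-27)) + 37472) = √(405*(1 + 405)/(61 + 405) + 37472) = √(405*406/466 + 37472) = √(405*(1/466)*406 + 37472) = √(82215/233 + 37472) = √(8813191/233) = √2053473503/233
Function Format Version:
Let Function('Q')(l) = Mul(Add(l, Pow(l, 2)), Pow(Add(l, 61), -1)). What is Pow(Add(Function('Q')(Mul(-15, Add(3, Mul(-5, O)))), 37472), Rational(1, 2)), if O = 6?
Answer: Mul(Rational(1, 233), Pow(2053473503, Rational(1, 2))) ≈ 194.49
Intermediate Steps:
Function('Q')(l) = Mul(Pow(Add(61, l), -1), Add(l, Pow(l, 2))) (Function('Q')(l) = Mul(Add(l, Pow(l, 2)), Pow(Add(61, l), -1)) = Mul(Pow(Add(61, l), -1), Add(l, Pow(l, 2))))
Pow(Add(Function('Q')(Mul(-15, Add(3, Mul(-5, O)))), 37472), Rational(1, 2)) = Pow(Add(Mul(Mul(-15, Add(3, Mul(-5, 6))), Pow(Add(61, Mul(-15, Add(3, Mul(-5, 6)))), -1), Add(1, Mul(-15, Add(3, Mul(-5, 6))))), 37472), Rational(1, 2)) = Pow(Add(Mul(Mul(-15, Add(3, -30)), Pow(Add(61, Mul(-15, Add(3, -30))), -1), Add(1, Mul(-15, Add(3, -30)))), 37472), Rational(1, 2)) = Pow(Add(Mul(Mul(-15, -27), Pow(Add(61, Mul(-15, -27)), -1), Add(1, Mul(-15, -27))), 37472), Rational(1, 2)) = Pow(Add(Mul(405, Pow(Add(61, 405), -1), Add(1, 405)), 37472), Rational(1, 2)) = Pow(Add(Mul(405, Pow(466, -1), 406), 37472), Rational(1, 2)) = Pow(Add(Mul(405, Rational(1, 466), 406), 37472), Rational(1, 2)) = Pow(Add(Rational(82215, 233), 37472), Rational(1, 2)) = Pow(Rational(8813191, 233), Rational(1, 2)) = Mul(Rational(1, 233), Pow(2053473503, Rational(1, 2)))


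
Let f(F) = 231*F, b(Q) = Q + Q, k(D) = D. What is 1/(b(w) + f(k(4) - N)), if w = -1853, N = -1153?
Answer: 1/263561 ≈ 3.7942e-6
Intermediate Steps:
b(Q) = 2*Q
1/(b(w) + f(k(4) - N)) = 1/(2*(-1853) + 231*(4 - 1*(-1153))) = 1/(-3706 + 231*(4 + 1153)) = 1/(-3706 + 231*1157) = 1/(-3706 + 267267) = 1/263561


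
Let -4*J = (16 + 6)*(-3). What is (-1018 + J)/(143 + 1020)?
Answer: -2003/2326 ≈ -0.86113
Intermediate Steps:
J = 33/2 (J = -(16 + 6)*(-3)/4 = -11*(-3)/2 = -1/4*(-66) = 33/2 ≈ 16.500)
(-1018 + J)/(143 + 1020) = (-1018 + 33/2)/(143 + 1020) = -2003/2/1163 = -2003/2*1/1163 = -2003/2326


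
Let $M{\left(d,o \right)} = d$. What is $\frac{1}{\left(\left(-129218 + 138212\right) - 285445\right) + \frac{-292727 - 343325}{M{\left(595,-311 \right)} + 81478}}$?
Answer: $- \frac{82073}{22689798975} \approx -3.6172 \cdot 10^{-6}$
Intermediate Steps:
$\frac{1}{\left(\left(-129218 + 138212\right) - 285445\right) + \frac{-292727 - 343325}{M{\left(595,-311 \right)} + 81478}} = \frac{1}{\left(\left(-129218 + 138212\right) - 285445\right) + \frac{-292727 - 343325}{595 + 81478}} = \frac{1}{\left(8994 - 285445\right) - \frac{636052}{82073}} = \frac{1}{-276451 - \frac{636052}{82073}} = \frac{1}{- \frac{22689798975}{82073}} = - \frac{82073}{22689798975}$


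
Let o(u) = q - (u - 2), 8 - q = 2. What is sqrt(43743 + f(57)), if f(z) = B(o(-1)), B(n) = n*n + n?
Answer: sqrt(43833) ≈ 209.36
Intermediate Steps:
q = 6 (q = 8 - 1*2 = 8 - 2 = 6)
o(u) = 8 - u (o(u) = 6 - (u - 2) = 6 - (-2 + u) = 6 + (2 - u) = 8 - u)
B(n) = n + n**2 (B(n) = n**2 + n = n + n**2)
f(z) = 90 (f(z) = (8 - 1*(-1))*(1 + (8 - 1*(-1))) = (8 + 1)*(1 + (8 + 1)) = 9*(1 + 9) = 9*10 = 90)
sqrt(43743 + f(57)) = sqrt(43743 + 90) = sqrt(43833)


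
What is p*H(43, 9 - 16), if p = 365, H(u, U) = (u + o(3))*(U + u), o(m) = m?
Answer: 604440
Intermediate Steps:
H(u, U) = (3 + u)*(U + u) (H(u, U) = (u + 3)*(U + u) = (3 + u)*(U + u))
p*H(43, 9 - 16) = 365*(43**2 + 3*(9 - 16) + 3*43 + (9 - 16)*43) = 365*(1849 + 3*(-7) + 129 - 7*43) = 365*(1849 - 21 + 129 - 301) = 365*1656 = 604440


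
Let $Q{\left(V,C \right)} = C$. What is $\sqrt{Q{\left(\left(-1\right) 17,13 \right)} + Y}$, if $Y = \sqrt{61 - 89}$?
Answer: $\sqrt{13 + 2 i \sqrt{7}} \approx 3.6767 + 0.71961 i$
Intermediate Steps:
$Y = 2 i \sqrt{7}$ ($Y = \sqrt{-28} = 2 i \sqrt{7} \approx 5.2915 i$)
$\sqrt{Q{\left(\left(-1\right) 17,13 \right)} + Y} = \sqrt{13 + 2 i \sqrt{7}}$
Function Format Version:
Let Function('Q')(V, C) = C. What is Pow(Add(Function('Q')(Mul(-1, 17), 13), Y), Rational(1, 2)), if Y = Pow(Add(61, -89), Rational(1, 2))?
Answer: Pow(Add(13, Mul(2, I, Pow(7, Rational(1, 2)))), Rational(1, 2)) ≈ Add(3.6767, Mul(0.71961, I))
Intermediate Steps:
Y = Mul(2, I, Pow(7, Rational(1, 2))) (Y = Pow(-28, Rational(1, 2)) = Mul(2, I, Pow(7, Rational(1, 2))) ≈ Mul(5.2915, I))
Pow(Add(Function('Q')(Mul(-1, 17), 13), Y), Rational(1, 2)) = Pow(Add(13, Mul(2, I, Pow(7, Rational(1, 2)))), Rational(1, 2))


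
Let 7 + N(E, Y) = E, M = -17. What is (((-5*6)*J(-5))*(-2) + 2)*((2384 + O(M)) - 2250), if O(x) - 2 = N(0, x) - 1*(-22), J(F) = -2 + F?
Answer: -63118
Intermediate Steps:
N(E, Y) = -7 + E
O(x) = 17 (O(x) = 2 + ((-7 + 0) - 1*(-22)) = 2 + (-7 + 22) = 2 + 15 = 17)
(((-5*6)*J(-5))*(-2) + 2)*((2384 + O(M)) - 2250) = (((-5*6)*(-2 - 5))*(-2) + 2)*((2384 + 17) - 2250) = (-30*(-7)*(-2) + 2)*(2401 - 2250) = (210*(-2) + 2)*151 = (-420 + 2)*151 = -418*151 = -63118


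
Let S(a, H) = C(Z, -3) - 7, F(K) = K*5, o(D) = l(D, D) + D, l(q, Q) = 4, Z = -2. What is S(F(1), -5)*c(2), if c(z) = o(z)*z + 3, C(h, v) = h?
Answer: -135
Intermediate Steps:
o(D) = 4 + D
F(K) = 5*K
S(a, H) = -9 (S(a, H) = -2 - 7 = -9)
c(z) = 3 + z*(4 + z) (c(z) = (4 + z)*z + 3 = z*(4 + z) + 3 = 3 + z*(4 + z))
S(F(1), -5)*c(2) = -9*(3 + 2*(4 + 2)) = -9*(3 + 2*6) = -9*(3 + 12) = -9*15 = -135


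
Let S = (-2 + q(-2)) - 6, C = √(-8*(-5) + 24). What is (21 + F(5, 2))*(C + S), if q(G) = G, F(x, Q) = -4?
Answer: -34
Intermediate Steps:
C = 8 (C = √(40 + 24) = √64 = 8)
S = -10 (S = (-2 - 2) - 6 = -4 - 6 = -10)
(21 + F(5, 2))*(C + S) = (21 - 4)*(8 - 10) = 17*(-2) = -34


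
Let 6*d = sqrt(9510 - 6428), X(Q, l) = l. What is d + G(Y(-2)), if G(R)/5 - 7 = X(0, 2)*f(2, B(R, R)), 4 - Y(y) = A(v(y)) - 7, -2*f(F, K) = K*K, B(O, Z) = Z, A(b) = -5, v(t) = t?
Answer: -1245 + sqrt(3082)/6 ≈ -1235.7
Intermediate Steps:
d = sqrt(3082)/6 (d = sqrt(9510 - 6428)/6 = sqrt(3082)/6 ≈ 9.2526)
f(F, K) = -K**2/2 (f(F, K) = -K*K/2 = -K**2/2)
Y(y) = 16 (Y(y) = 4 - (-5 - 7) = 4 - 1*(-12) = 4 + 12 = 16)
G(R) = 35 - 5*R**2 (G(R) = 35 + 5*(2*(-R**2/2)) = 35 + 5*(-R**2) = 35 - 5*R**2)
d + G(Y(-2)) = sqrt(3082)/6 + (35 - 5*16**2) = sqrt(3082)/6 + (35 - 5*256) = sqrt(3082)/6 + (35 - 1280) = sqrt(3082)/6 - 1245 = -1245 + sqrt(3082)/6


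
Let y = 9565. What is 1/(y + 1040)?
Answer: 1/10605 ≈ 9.4295e-5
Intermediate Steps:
1/(y + 1040) = 1/(9565 + 1040) = 1/10605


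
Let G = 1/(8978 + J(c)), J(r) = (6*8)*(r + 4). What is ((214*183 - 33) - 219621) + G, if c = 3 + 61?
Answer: -2209583063/12242 ≈ -1.8049e+5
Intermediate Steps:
c = 64
J(r) = 192 + 48*r (J(r) = 48*(4 + r) = 192 + 48*r)
G = 1/12242 (G = 1/(8978 + (192 + 48*64)) = 1/(8978 + (192 + 3072)) = 1/(8978 + 3264) = 1/12242 ≈ 8.1686e-5)
((214*183 - 33) - 219621) + G = ((214*183 - 33) - 219621) + 1/12242 = ((39162 - 33) - 219621) + 1/12242 = (39129 - 219621) + 1/12242 = -180492 + 1/12242 = -2209583063/12242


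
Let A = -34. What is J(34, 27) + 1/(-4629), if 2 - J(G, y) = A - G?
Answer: 324029/4629 ≈ 70.000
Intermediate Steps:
J(G, y) = 36 + G (J(G, y) = 2 - (-34 - G) = 2 + (34 + G) = 36 + G)
J(34, 27) + 1/(-4629) = (36 + 34) + 1/(-4629) = 70 - 1/4629 = 324029/4629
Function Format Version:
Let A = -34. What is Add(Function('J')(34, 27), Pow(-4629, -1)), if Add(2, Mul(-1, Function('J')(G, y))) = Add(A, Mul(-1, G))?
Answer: Rational(324029, 4629) ≈ 70.000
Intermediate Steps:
Function('J')(G, y) = Add(36, G) (Function('J')(G, y) = Add(2, Mul(-1, Add(-34, Mul(-1, G)))) = Add(2, Add(34, G)) = Add(36, G))
Add(Function('J')(34, 27), Pow(-4629, -1)) = Add(Add(36, 34), Pow(-4629, -1)) = Add(70, Rational(-1, 4629)) = Rational(324029, 4629)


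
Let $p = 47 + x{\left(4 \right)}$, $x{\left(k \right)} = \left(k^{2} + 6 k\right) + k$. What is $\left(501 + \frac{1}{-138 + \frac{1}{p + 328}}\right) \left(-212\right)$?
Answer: $- \frac{6141195224}{57821} \approx -1.0621 \cdot 10^{5}$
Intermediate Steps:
$x{\left(k \right)} = k^{2} + 7 k$
$p = 91$ ($p = 47 + 4 \left(7 + 4\right) = 47 + 4 \cdot 11 = 47 + 44 = 91$)
$\left(501 + \frac{1}{-138 + \frac{1}{p + 328}}\right) \left(-212\right) = \left(501 + \frac{1}{-138 + \frac{1}{91 + 328}}\right) \left(-212\right) = \left(501 + \frac{1}{-138 + \frac{1}{419}}\right) \left(-212\right) = \left(501 + \frac{1}{- \frac{57821}{419}}\right) \left(-212\right) = \left(501 - \frac{419}{57821}\right) \left(-212\right) = \frac{28967902}{57821} \left(-212\right) = - \frac{6141195224}{57821}$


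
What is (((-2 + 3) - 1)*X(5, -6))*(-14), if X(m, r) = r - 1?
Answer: 0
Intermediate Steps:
X(m, r) = -1 + r
(((-2 + 3) - 1)*X(5, -6))*(-14) = (((-2 + 3) - 1)*(-1 - 6))*(-14) = ((1 - 1)*(-7))*(-14) = (0*(-7))*(-14) = 0*(-14) = 0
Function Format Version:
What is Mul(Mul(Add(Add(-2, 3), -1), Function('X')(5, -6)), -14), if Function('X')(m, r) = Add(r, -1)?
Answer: 0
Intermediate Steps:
Function('X')(m, r) = Add(-1, r)
Mul(Mul(Add(Add(-2, 3), -1), Function('X')(5, -6)), -14) = Mul(Mul(Add(Add(-2, 3), -1), Add(-1, -6)), -14) = Mul(Mul(Add(1, -1), -7), -14) = Mul(Mul(0, -7), -14) = Mul(0, -14) = 0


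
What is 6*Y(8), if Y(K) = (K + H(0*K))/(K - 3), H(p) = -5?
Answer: 18/5 ≈ 3.6000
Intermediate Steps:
Y(K) = (-5 + K)/(-3 + K) (Y(K) = (K - 5)/(K - 3) = (-5 + K)/(-3 + K))
6*Y(8) = 6*((-5 + 8)/(-3 + 8)) = 6*(3/5) = 6*((⅕)*3) = 6*(⅗) = 18/5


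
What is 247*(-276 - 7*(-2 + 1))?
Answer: -66443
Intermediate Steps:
247*(-276 - 7*(-2 + 1)) = 247*(-276 - 7*(-1)) = 247*(-276 + 7) = 247*(-269) = -66443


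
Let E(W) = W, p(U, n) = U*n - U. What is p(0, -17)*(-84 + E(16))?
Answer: 0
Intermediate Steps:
p(U, n) = -U + U*n
p(0, -17)*(-84 + E(16)) = (0*(-1 - 17))*(-84 + 16) = (0*(-18))*(-68) = 0*(-68) = 0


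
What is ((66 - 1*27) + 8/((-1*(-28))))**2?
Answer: 75625/49 ≈ 1543.4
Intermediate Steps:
((66 - 1*27) + 8/((-1*(-28))))**2 = ((66 - 27) + 8/28)**2 = (39 + 8*(1/28))**2 = (39 + 2/7)**2 = (275/7)**2 = 75625/49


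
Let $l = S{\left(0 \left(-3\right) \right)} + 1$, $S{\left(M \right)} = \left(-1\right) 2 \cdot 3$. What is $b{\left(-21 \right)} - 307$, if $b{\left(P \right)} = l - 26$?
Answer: $-338$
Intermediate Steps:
$S{\left(M \right)} = -6$ ($S{\left(M \right)} = \left(-2\right) 3 = -6$)
$l = -5$ ($l = -6 + 1 = -5$)
$b{\left(P \right)} = -31$ ($b{\left(P \right)} = -5 - 26 = -31$)
$b{\left(-21 \right)} - 307 = -31 - 307 = -338$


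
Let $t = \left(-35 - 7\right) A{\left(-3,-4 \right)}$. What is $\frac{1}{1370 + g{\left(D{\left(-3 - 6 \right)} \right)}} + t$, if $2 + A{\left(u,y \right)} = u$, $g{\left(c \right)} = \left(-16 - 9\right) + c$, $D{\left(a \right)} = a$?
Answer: $\frac{280561}{1336} \approx 210.0$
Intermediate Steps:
$g{\left(c \right)} = -25 + c$
$A{\left(u,y \right)} = -2 + u$
$t = 210$ ($t = \left(-35 - 7\right) \left(-2 - 3\right) = \left(-42\right) \left(-5\right) = 210$)
$\frac{1}{1370 + g{\left(D{\left(-3 - 6 \right)} \right)}} + t = \frac{1}{1370 - 34} + 210 = \frac{1}{1336} + 210 = \frac{280561}{1336}$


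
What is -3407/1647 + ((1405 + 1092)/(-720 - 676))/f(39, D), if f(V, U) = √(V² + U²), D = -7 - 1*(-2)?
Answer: -3407/1647 - 2497*√1546/2158216 ≈ -2.1141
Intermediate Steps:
D = -5 (D = -7 + 2 = -5)
f(V, U) = √(U² + V²)
-3407/1647 + ((1405 + 1092)/(-720 - 676))/f(39, D) = -3407/1647 + ((1405 + 1092)/(-720 - 676))/(√((-5)² + 39²)) = -3407*1/1647 + (2497/(-1396))/(√(25 + 1521)) = -3407/1647 + (2497*(-1/1396))/(√1546) = -3407/1647 - 2497*√1546/2158216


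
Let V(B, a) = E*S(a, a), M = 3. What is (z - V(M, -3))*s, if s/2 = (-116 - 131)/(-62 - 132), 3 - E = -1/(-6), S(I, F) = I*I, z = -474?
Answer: -246753/194 ≈ -1271.9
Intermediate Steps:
S(I, F) = I²
E = 17/6 (E = 3 - (-1)/(-6) = 3 - (-1)*(-1)/6 = 3 - 1*⅙ = 3 - ⅙ = 17/6 ≈ 2.8333)
V(B, a) = 17*a²/6
s = 247/97 (s = 2*((-116 - 131)/(-62 - 132)) = 2*(-247/(-194)) = 2*(-247*(-1/194)) = 2*(247/194) = 247/97 ≈ 2.5464)
(z - V(M, -3))*s = (-474 - 17*(-3)²/6)*(247/97) = (-474 - 17*9/6)*(247/97) = (-474 - 1*51/2)*(247/97) = (-474 - 51/2)*(247/97) = -999/2*247/97 = -246753/194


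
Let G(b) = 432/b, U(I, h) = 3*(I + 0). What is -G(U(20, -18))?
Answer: -36/5 ≈ -7.2000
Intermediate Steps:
U(I, h) = 3*I
-G(U(20, -18)) = -432/(3*20) = -432/60 = -1*36/5 = -36/5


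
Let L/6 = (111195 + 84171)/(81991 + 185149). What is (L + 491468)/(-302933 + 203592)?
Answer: -32822983429/6634488685 ≈ -4.9473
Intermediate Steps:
L = 293049/66785 (L = 6*((111195 + 84171)/(81991 + 185149)) = 6*(195366/267140) = 6*(195366*(1/267140)) = 6*(97683/133570) = 293049/66785 ≈ 4.3879)
(L + 491468)/(-302933 + 203592) = (293049/66785 + 491468)/(-302933 + 203592) = (32822983429/66785)/(-99341) = (32822983429/66785)*(-1/99341) = -32822983429/6634488685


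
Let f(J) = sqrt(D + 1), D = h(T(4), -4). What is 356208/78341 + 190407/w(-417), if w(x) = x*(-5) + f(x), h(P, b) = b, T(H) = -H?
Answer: 10883261440773/113522062916 - 63469*I*sqrt(3)/1449076 ≈ 95.869 - 0.075863*I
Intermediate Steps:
D = -4
f(J) = I*sqrt(3) (f(J) = sqrt(-4 + 1) = sqrt(-3) = I*sqrt(3))
w(x) = -5*x + I*sqrt(3) (w(x) = x*(-5) + I*sqrt(3) = -5*x + I*sqrt(3))
356208/78341 + 190407/w(-417) = 356208/78341 + 190407/(-5*(-417) + I*sqrt(3)) = 356208*(1/78341) + 190407/(2085 + I*sqrt(3)) = 356208/78341 + 190407/(2085 + I*sqrt(3))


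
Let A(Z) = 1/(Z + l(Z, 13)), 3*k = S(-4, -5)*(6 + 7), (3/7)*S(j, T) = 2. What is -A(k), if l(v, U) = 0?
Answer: -9/182 ≈ -0.049451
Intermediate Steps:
S(j, T) = 14/3 (S(j, T) = (7/3)*2 = 14/3)
k = 182/9 (k = (14*(6 + 7)/3)/3 = ((14/3)*13)/3 = (1/3)*(182/3) = 182/9 ≈ 20.222)
A(Z) = 1/Z (A(Z) = 1/(Z + 0) = 1/Z)
-A(k) = -1/182/9 = -1*9/182 = -9/182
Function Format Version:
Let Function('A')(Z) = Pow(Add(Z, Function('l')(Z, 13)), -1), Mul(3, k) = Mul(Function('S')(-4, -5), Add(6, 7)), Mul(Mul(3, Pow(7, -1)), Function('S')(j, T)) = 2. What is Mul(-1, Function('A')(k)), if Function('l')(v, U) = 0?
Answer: Rational(-9, 182) ≈ -0.049451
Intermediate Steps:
Function('S')(j, T) = Rational(14, 3) (Function('S')(j, T) = Mul(Rational(7, 3), 2) = Rational(14, 3))
k = Rational(182, 9) (k = Mul(Rational(1, 3), Mul(Rational(14, 3), Add(6, 7))) = Mul(Rational(1, 3), Mul(Rational(14, 3), 13)) = Mul(Rational(1, 3), Rational(182, 3)) = Rational(182, 9) ≈ 20.222)
Function('A')(Z) = Pow(Z, -1) (Function('A')(Z) = Pow(Add(Z, 0), -1) = Pow(Z, -1))
Mul(-1, Function('A')(k)) = Mul(-1, Pow(Rational(182, 9), -1)) = Mul(-1, Rational(9, 182)) = Rational(-9, 182)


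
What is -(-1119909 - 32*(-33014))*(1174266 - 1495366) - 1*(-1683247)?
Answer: -20375643853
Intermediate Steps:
-(-1119909 - 32*(-33014))*(1174266 - 1495366) - 1*(-1683247) = -(-1119909 + 1056448)*(-321100) + 1683247 = -(-63461)*(-321100) + 1683247 = -1*20377327100 + 1683247 = -20377327100 + 1683247 = -20375643853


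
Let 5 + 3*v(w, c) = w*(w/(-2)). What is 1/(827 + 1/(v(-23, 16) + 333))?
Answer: 1459/1206599 ≈ 0.0012092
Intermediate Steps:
v(w, c) = -5/3 - w**2/6 (v(w, c) = -5/3 + (w*(w/(-2)))/3 = -5/3 + (w*(w*(-1/2)))/3 = -5/3 + (w*(-w/2))/3 = -5/3 + (-w**2/2)/3 = -5/3 - w**2/6)
1/(827 + 1/(v(-23, 16) + 333)) = 1/(827 + 1/((-5/3 - 1/6*(-23)**2) + 333)) = 1/(827 + 1/((-5/3 - 1/6*529) + 333)) = 1/(827 + 1/((-5/3 - 529/6) + 333)) = 1/(827 + 1/(-539/6 + 333)) = 1/(827 + 1/(1459/6)) = 1/(827 + 6/1459) = 1/(1206599/1459) = 1459/1206599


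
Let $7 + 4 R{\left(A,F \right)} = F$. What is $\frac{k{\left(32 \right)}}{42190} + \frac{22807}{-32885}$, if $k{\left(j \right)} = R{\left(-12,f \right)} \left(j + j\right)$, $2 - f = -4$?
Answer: $- \frac{96275349}{138741815} \approx -0.69392$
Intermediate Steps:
$f = 6$ ($f = 2 - -4 = 2 + 4 = 6$)
$R{\left(A,F \right)} = - \frac{7}{4} + \frac{F}{4}$
$k{\left(j \right)} = - \frac{j}{2}$ ($k{\left(j \right)} = \left(- \frac{7}{4} + \frac{1}{4} \cdot 6\right) \left(j + j\right) = \left(- \frac{7}{4} + \frac{3}{2}\right) 2 j = - \frac{2 j}{4} = - \frac{j}{2}$)
$\frac{k{\left(32 \right)}}{42190} + \frac{22807}{-32885} = \frac{\left(- \frac{1}{2}\right) 32}{42190} + \frac{22807}{-32885} = \left(-16\right) \frac{1}{42190} + 22807 \left(- \frac{1}{32885}\right) = - \frac{8}{21095} - \frac{22807}{32885} = - \frac{96275349}{138741815}$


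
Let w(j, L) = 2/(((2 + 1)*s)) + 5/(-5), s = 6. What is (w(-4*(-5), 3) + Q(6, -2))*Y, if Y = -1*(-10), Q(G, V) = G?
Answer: 460/9 ≈ 51.111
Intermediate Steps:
w(j, L) = -8/9 (w(j, L) = 2/(((2 + 1)*6)) + 5/(-5) = 2/((3*6)) + 5*(-⅕) = 2/18 - 1 = 2*(1/18) - 1 = ⅑ - 1 = -8/9)
Y = 10
(w(-4*(-5), 3) + Q(6, -2))*Y = (-8/9 + 6)*10 = (46/9)*10 = 460/9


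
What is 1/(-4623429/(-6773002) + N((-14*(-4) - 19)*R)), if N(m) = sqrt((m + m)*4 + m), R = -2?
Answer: 10438164621286/10191054817664235 - 45873556092004*I*sqrt(74)/10191054817664235 ≈ 0.0010242 - 0.038722*I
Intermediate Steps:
N(m) = 3*sqrt(m) (N(m) = sqrt((2*m)*4 + m) = sqrt(8*m + m) = sqrt(9*m) = 3*sqrt(m))
1/(-4623429/(-6773002) + N((-14*(-4) - 19)*R)) = 1/(-4623429/(-6773002) + 3*sqrt((-14*(-4) - 19)*(-2))) = 1/(-4623429*(-1/6773002) + 3*sqrt((56 - 19)*(-2))) = 1/(4623429/6773002 + 3*sqrt(37*(-2))) = 1/(4623429/6773002 + 3*sqrt(-74)) = 1/(4623429/6773002 + 3*(I*sqrt(74))) = 1/(4623429/6773002 + 3*I*sqrt(74))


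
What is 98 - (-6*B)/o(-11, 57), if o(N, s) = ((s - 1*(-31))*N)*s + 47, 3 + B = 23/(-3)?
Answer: 5402706/55129 ≈ 98.001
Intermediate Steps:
B = -32/3 (B = -3 + 23/(-3) = -3 + 23*(-⅓) = -3 - 23/3 = -32/3 ≈ -10.667)
o(N, s) = 47 + N*s*(31 + s) (o(N, s) = ((s + 31)*N)*s + 47 = ((31 + s)*N)*s + 47 = (N*(31 + s))*s + 47 = N*s*(31 + s) + 47 = 47 + N*s*(31 + s))
98 - (-6*B)/o(-11, 57) = 98 - (-6*(-32/3))/(47 - 11*57² + 31*(-11)*57) = 98 - 64/(47 - 11*3249 - 19437) = 98 - 64/(47 - 35739 - 19437) = 98 - 64/(-55129) = 98 - 64*(-1)/55129 = 98 - 1*(-64/55129) = 98 + 64/55129 = 5402706/55129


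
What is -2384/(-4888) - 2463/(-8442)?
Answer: 1340203/1719354 ≈ 0.77948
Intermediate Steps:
-2384/(-4888) - 2463/(-8442) = -2384*(-1/4888) - 2463*(-1/8442) = 298/611 + 821/2814 = 1340203/1719354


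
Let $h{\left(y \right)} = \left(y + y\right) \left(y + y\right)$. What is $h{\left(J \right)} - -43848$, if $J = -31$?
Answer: $47692$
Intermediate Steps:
$h{\left(y \right)} = 4 y^{2}$ ($h{\left(y \right)} = 2 y 2 y = 4 y^{2}$)
$h{\left(J \right)} - -43848 = 4 \left(-31\right)^{2} - -43848 = 4 \cdot 961 + 43848 = 3844 + 43848 = 47692$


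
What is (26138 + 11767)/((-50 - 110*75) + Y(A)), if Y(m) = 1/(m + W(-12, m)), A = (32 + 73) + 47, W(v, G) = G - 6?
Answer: -11295690/2473399 ≈ -4.5669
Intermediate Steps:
W(v, G) = -6 + G
A = 152 (A = 105 + 47 = 152)
Y(m) = 1/(-6 + 2*m) (Y(m) = 1/(m + (-6 + m)) = 1/(-6 + 2*m))
(26138 + 11767)/((-50 - 110*75) + Y(A)) = (26138 + 11767)/((-50 - 110*75) + 1/(2*(-3 + 152))) = 37905/((-50 - 8250) + (½)/149) = 37905/(-8300 + (½)*(1/149)) = 37905/(-8300 + 1/298) = 37905/(-2473399/298) = 37905*(-298/2473399) = -11295690/2473399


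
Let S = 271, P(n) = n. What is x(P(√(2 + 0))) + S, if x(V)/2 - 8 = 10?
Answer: 307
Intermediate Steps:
x(V) = 36 (x(V) = 16 + 2*10 = 16 + 20 = 36)
x(P(√(2 + 0))) + S = 36 + 271 = 307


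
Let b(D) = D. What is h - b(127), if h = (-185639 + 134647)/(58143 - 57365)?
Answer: -74899/389 ≈ -192.54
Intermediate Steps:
h = -25496/389 (h = -50992/778 = -50992*1/778 = -25496/389 ≈ -65.542)
h - b(127) = -25496/389 - 1*127 = -25496/389 - 127 = -74899/389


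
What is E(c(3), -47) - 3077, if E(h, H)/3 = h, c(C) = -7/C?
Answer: -3084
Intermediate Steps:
E(h, H) = 3*h
E(c(3), -47) - 3077 = 3*(-7/3) - 3077 = -7 - 3077 = -3084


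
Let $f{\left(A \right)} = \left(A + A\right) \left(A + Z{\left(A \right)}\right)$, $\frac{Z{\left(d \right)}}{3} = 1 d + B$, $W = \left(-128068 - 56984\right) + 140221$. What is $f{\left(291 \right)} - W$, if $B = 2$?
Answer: $725771$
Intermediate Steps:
$W = -44831$ ($W = -185052 + 140221 = -44831$)
$Z{\left(d \right)} = 6 + 3 d$ ($Z{\left(d \right)} = 3 \left(1 d + 2\right) = 3 \left(d + 2\right) = 3 \left(2 + d\right) = 6 + 3 d$)
$f{\left(A \right)} = 2 A \left(6 + 4 A\right)$ ($f{\left(A \right)} = \left(A + A\right) \left(A + \left(6 + 3 A\right)\right) = 2 A \left(6 + 4 A\right)$)
$f{\left(291 \right)} - W = 4 \cdot 291 \left(3 + 2 \cdot 291\right) - -44831 = 4 \cdot 291 \left(3 + 582\right) + 44831 = 4 \cdot 291 \cdot 585 + 44831 = 680940 + 44831 = 725771$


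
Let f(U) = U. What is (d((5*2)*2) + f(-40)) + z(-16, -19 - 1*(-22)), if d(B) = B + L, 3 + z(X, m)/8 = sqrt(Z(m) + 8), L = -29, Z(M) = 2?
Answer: -73 + 8*sqrt(10) ≈ -47.702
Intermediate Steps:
z(X, m) = -24 + 8*sqrt(10) (z(X, m) = -24 + 8*sqrt(2 + 8) = -24 + 8*sqrt(10))
d(B) = -29 + B (d(B) = B - 29 = -29 + B)
(d((5*2)*2) + f(-40)) + z(-16, -19 - 1*(-22)) = ((-29 + (5*2)*2) - 40) + (-24 + 8*sqrt(10)) = ((-29 + 10*2) - 40) + (-24 + 8*sqrt(10)) = ((-29 + 20) - 40) + (-24 + 8*sqrt(10)) = (-9 - 40) + (-24 + 8*sqrt(10)) = -49 + (-24 + 8*sqrt(10)) = -73 + 8*sqrt(10)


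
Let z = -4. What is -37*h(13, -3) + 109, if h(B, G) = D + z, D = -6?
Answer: 479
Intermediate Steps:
h(B, G) = -10 (h(B, G) = -6 - 4 = -10)
-37*h(13, -3) + 109 = -37*(-10) + 109 = 370 + 109 = 479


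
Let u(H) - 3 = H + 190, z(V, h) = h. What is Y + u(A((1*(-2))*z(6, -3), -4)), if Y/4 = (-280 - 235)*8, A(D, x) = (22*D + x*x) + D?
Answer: -16133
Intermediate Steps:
A(D, x) = x**2 + 23*D (A(D, x) = (22*D + x**2) + D = (x**2 + 22*D) + D = x**2 + 23*D)
u(H) = 193 + H (u(H) = 3 + (H + 190) = 3 + (190 + H) = 193 + H)
Y = -16480 (Y = 4*((-280 - 235)*8) = 4*(-515*8) = 4*(-4120) = -16480)
Y + u(A((1*(-2))*z(6, -3), -4)) = -16480 + (193 + ((-4)**2 + 23*((1*(-2))*(-3)))) = -16480 + (193 + (16 + 23*(-2*(-3)))) = -16480 + (193 + (16 + 23*6)) = -16480 + (193 + (16 + 138)) = -16480 + (193 + 154) = -16480 + 347 = -16133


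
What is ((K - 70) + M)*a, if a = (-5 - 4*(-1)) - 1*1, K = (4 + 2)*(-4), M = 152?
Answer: -116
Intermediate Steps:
K = -24 (K = 6*(-4) = -24)
a = -2 (a = (-5 + 4) - 1 = -1 - 1 = -2)
((K - 70) + M)*a = ((-24 - 70) + 152)*(-2) = (-94 + 152)*(-2) = 58*(-2) = -116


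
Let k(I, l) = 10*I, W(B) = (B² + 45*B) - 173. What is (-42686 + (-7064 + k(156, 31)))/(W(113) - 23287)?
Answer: 24095/2803 ≈ 8.5961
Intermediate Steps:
W(B) = -173 + B² + 45*B
(-42686 + (-7064 + k(156, 31)))/(W(113) - 23287) = (-42686 + (-7064 + 10*156))/((-173 + 113² + 45*113) - 23287) = (-42686 + (-7064 + 1560))/((-173 + 12769 + 5085) - 23287) = (-42686 - 5504)/(17681 - 23287) = -48190/(-5606) = -48190*(-1/5606) = 24095/2803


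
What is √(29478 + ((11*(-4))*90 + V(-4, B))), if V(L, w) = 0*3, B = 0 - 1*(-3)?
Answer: √25518 ≈ 159.74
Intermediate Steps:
B = 3 (B = 0 + 3 = 3)
V(L, w) = 0
√(29478 + ((11*(-4))*90 + V(-4, B))) = √(29478 + ((11*(-4))*90 + 0)) = √(29478 + (-44*90 + 0)) = √(29478 + (-3960 + 0)) = √(29478 - 3960) = √25518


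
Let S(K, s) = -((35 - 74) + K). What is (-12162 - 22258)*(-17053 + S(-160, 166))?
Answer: 580114680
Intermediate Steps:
S(K, s) = 39 - K (S(K, s) = -(-39 + K) = 39 - K)
(-12162 - 22258)*(-17053 + S(-160, 166)) = (-12162 - 22258)*(-17053 + (39 - 1*(-160))) = -34420*(-17053 + (39 + 160)) = -34420*(-17053 + 199) = -34420*(-16854) = 580114680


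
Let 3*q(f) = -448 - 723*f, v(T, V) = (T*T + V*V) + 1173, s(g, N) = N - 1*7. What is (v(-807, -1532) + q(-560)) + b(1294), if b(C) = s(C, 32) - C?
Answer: 9398963/3 ≈ 3.1330e+6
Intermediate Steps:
s(g, N) = -7 + N (s(g, N) = N - 7 = -7 + N)
v(T, V) = 1173 + T² + V² (v(T, V) = (T² + V²) + 1173 = 1173 + T² + V²)
q(f) = -448/3 - 241*f (q(f) = (-448 - 723*f)/3 = -448/3 - 241*f)
b(C) = 25 - C (b(C) = (-7 + 32) - C = 25 - C)
(v(-807, -1532) + q(-560)) + b(1294) = ((1173 + (-807)² + (-1532)²) + (-448/3 - 241*(-560))) + (25 - 1*1294) = ((1173 + 651249 + 2347024) + (-448/3 + 134960)) + (25 - 1294) = (2999446 + 404432/3) - 1269 = 9402770/3 - 1269 = 9398963/3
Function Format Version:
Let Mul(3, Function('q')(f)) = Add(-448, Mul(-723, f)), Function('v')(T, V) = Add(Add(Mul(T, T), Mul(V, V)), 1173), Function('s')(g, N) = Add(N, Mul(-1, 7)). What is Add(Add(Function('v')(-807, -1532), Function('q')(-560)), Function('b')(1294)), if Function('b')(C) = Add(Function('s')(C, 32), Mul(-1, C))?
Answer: Rational(9398963, 3) ≈ 3.1330e+6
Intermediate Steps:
Function('s')(g, N) = Add(-7, N) (Function('s')(g, N) = Add(N, -7) = Add(-7, N))
Function('v')(T, V) = Add(1173, Pow(T, 2), Pow(V, 2)) (Function('v')(T, V) = Add(Add(Pow(T, 2), Pow(V, 2)), 1173) = Add(1173, Pow(T, 2), Pow(V, 2)))
Function('q')(f) = Add(Rational(-448, 3), Mul(-241, f)) (Function('q')(f) = Mul(Rational(1, 3), Add(-448, Mul(-723, f))) = Add(Rational(-448, 3), Mul(-241, f)))
Function('b')(C) = Add(25, Mul(-1, C)) (Function('b')(C) = Add(Add(-7, 32), Mul(-1, C)) = Add(25, Mul(-1, C)))
Add(Add(Function('v')(-807, -1532), Function('q')(-560)), Function('b')(1294)) = Add(Add(Add(1173, Pow(-807, 2), Pow(-1532, 2)), Add(Rational(-448, 3), Mul(-241, -560))), Add(25, Mul(-1, 1294))) = Add(Add(Add(1173, 651249, 2347024), Add(Rational(-448, 3), 134960)), Add(25, -1294)) = Add(Add(2999446, Rational(404432, 3)), -1269) = Add(Rational(9402770, 3), -1269) = Rational(9398963, 3)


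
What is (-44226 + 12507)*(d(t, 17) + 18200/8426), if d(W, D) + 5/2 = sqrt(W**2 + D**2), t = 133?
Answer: 90874935/8426 - 31719*sqrt(17978) ≈ -4.2422e+6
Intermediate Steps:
d(W, D) = -5/2 + sqrt(D**2 + W**2) (d(W, D) = -5/2 + sqrt(W**2 + D**2) = -5/2 + sqrt(D**2 + W**2))
(-44226 + 12507)*(d(t, 17) + 18200/8426) = (-44226 + 12507)*((-5/2 + sqrt(17**2 + 133**2)) + 18200/8426) = -31719*((-5/2 + sqrt(289 + 17689)) + 18200*(1/8426)) = -31719*((-5/2 + sqrt(17978)) + 9100/4213) = -31719*(-2865/8426 + sqrt(17978)) = 90874935/8426 - 31719*sqrt(17978)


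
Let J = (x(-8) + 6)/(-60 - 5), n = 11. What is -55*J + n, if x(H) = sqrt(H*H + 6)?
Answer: 209/13 + 11*sqrt(70)/13 ≈ 23.156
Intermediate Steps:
x(H) = sqrt(6 + H**2) (x(H) = sqrt(H**2 + 6) = sqrt(6 + H**2))
J = -6/65 - sqrt(70)/65 (J = (sqrt(6 + (-8)**2) + 6)/(-60 - 5) = (sqrt(6 + 64) + 6)/(-65) = (sqrt(70) + 6)*(-1/65) = (6 + sqrt(70))*(-1/65) = -6/65 - sqrt(70)/65 ≈ -0.22102)
-55*J + n = -55*(-6/65 - sqrt(70)/65) + 11 = (66/13 + 11*sqrt(70)/13) + 11 = 209/13 + 11*sqrt(70)/13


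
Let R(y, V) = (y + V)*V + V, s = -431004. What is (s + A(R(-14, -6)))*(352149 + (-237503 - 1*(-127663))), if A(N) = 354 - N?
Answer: -104377994076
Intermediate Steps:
R(y, V) = V + V*(V + y) (R(y, V) = (V + y)*V + V = V*(V + y) + V = V + V*(V + y))
(s + A(R(-14, -6)))*(352149 + (-237503 - 1*(-127663))) = (-431004 + (354 - (-6)*(1 - 6 - 14)))*(352149 + (-237503 - 1*(-127663))) = (-431004 + (354 - (-6)*(-19)))*(352149 + (-237503 + 127663)) = (-431004 + (354 - 1*114))*(352149 - 109840) = (-431004 + (354 - 114))*242309 = (-431004 + 240)*242309 = -430764*242309 = -104377994076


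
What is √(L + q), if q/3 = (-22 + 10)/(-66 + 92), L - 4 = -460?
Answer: I*√77298/13 ≈ 21.387*I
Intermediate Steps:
L = -456 (L = 4 - 460 = -456)
q = -18/13 (q = 3*((-22 + 10)/(-66 + 92)) = 3*(-12/26) = 3*(-12*1/26) = 3*(-6/13) = -18/13 ≈ -1.3846)
√(L + q) = √(-456 - 18/13) = √(-5946/13) = I*√77298/13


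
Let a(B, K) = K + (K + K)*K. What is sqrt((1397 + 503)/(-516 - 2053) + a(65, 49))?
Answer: sqrt(32010559511)/2569 ≈ 69.644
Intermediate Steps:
a(B, K) = K + 2*K**2 (a(B, K) = K + (2*K)*K = K + 2*K**2)
sqrt((1397 + 503)/(-516 - 2053) + a(65, 49)) = sqrt((1397 + 503)/(-516 - 2053) + 49*(1 + 2*49)) = sqrt(1900/(-2569) + 49*(1 + 98)) = sqrt(1900*(-1/2569) + 49*99) = sqrt(-1900/2569 + 4851) = sqrt(12460319/2569) = sqrt(32010559511)/2569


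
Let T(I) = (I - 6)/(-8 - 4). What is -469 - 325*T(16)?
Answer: -1189/6 ≈ -198.17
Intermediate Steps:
T(I) = 1/2 - I/12 (T(I) = (-6 + I)/(-12) = (-6 + I)*(-1/12) = 1/2 - I/12)
-469 - 325*T(16) = -469 - 325*(1/2 - 1/12*16) = -469 - 325*(1/2 - 4/3) = -469 - 325*(-5/6) = -469 + 1625/6 = -1189/6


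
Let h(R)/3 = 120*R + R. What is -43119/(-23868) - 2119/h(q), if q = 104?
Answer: 1123399/641784 ≈ 1.7504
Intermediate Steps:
h(R) = 363*R (h(R) = 3*(120*R + R) = 3*(121*R) = 363*R)
-43119/(-23868) - 2119/h(q) = -43119/(-23868) - 2119/(363*104) = -43119*(-1/23868) - 2119/37752 = 1597/884 - 2119*1/37752 = 1597/884 - 163/2904 = 1123399/641784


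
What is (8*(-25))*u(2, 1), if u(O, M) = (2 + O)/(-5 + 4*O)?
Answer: -800/3 ≈ -266.67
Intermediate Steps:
u(O, M) = (2 + O)/(-5 + 4*O)
(8*(-25))*u(2, 1) = (8*(-25))*((2 + 2)/(-5 + 4*2)) = -200*4/(-5 + 8) = -200*4/3 = -800/3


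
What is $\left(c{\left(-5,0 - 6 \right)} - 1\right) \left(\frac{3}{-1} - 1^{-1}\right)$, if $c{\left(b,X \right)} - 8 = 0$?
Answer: $-28$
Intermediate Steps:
$c{\left(b,X \right)} = 8$ ($c{\left(b,X \right)} = 8 + 0 = 8$)
$\left(c{\left(-5,0 - 6 \right)} - 1\right) \left(\frac{3}{-1} - 1^{-1}\right) = \left(8 - 1\right) \left(\frac{3}{-1} - 1^{-1}\right) = 7 \left(3 \left(-1\right) - 1\right) = 7 \left(-3 - 1\right) = 7 \left(-4\right) = -28$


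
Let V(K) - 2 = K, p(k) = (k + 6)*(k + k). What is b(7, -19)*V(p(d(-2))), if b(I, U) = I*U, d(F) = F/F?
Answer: -2128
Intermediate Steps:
d(F) = 1
p(k) = 2*k*(6 + k) (p(k) = (6 + k)*(2*k) = 2*k*(6 + k))
V(K) = 2 + K
b(7, -19)*V(p(d(-2))) = (7*(-19))*(2 + 2*1*(6 + 1)) = -133*(2 + 2*1*7) = -133*(2 + 14) = -133*16 = -2128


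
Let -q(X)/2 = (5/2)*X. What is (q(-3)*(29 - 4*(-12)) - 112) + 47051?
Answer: 48094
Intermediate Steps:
q(X) = -5*X (q(X) = -2*5/2*X = -2*5*(½)*X = -5*X)
(q(-3)*(29 - 4*(-12)) - 112) + 47051 = ((-5*(-3))*(29 - 4*(-12)) - 112) + 47051 = (15*(29 + 48) - 112) + 47051 = (15*77 - 112) + 47051 = (1155 - 112) + 47051 = 1043 + 47051 = 48094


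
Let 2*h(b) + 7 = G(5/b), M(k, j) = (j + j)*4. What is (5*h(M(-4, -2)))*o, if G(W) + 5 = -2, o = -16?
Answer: 560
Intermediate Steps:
M(k, j) = 8*j (M(k, j) = (2*j)*4 = 8*j)
G(W) = -7 (G(W) = -5 - 2 = -7)
h(b) = -7 (h(b) = -7/2 + (½)*(-7) = -7/2 - 7/2 = -7)
(5*h(M(-4, -2)))*o = (5*(-7))*(-16) = -35*(-16) = 560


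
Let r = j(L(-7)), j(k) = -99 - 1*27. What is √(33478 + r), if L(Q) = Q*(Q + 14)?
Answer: 2*√8338 ≈ 182.63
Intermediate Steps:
L(Q) = Q*(14 + Q)
j(k) = -126 (j(k) = -99 - 27 = -126)
r = -126
√(33478 + r) = √(33478 - 126) = √33352 = 2*√8338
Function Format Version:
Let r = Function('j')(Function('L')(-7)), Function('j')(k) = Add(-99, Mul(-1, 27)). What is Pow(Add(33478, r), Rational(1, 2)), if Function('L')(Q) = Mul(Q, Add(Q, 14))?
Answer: Mul(2, Pow(8338, Rational(1, 2))) ≈ 182.63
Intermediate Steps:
Function('L')(Q) = Mul(Q, Add(14, Q))
Function('j')(k) = -126 (Function('j')(k) = Add(-99, -27) = -126)
r = -126
Pow(Add(33478, r), Rational(1, 2)) = Pow(Add(33478, -126), Rational(1, 2)) = Pow(33352, Rational(1, 2)) = Mul(2, Pow(8338, Rational(1, 2)))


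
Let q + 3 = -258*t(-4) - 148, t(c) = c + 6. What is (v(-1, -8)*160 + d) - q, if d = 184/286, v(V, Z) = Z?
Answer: -87567/143 ≈ -612.36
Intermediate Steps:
d = 92/143 (d = 184*(1/286) = 92/143 ≈ 0.64336)
t(c) = 6 + c
q = -667 (q = -3 + (-258*(6 - 4) - 148) = -3 + (-258*2 - 148) = -3 + (-516 - 148) = -3 - 664 = -667)
(v(-1, -8)*160 + d) - q = (-8*160 + 92/143) - 1*(-667) = (-1280 + 92/143) + 667 = -182948/143 + 667 = -87567/143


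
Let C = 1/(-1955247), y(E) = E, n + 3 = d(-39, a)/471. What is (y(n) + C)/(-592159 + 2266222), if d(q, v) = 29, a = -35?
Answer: -300673591/171297815131359 ≈ -1.7553e-6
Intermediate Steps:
n = -1384/471 (n = -3 + 29/471 = -1384/471 ≈ -2.9384)
C = -1/1955247 ≈ -5.1144e-7
(y(n) + C)/(-592159 + 2266222) = (-1384/471 - 1/1955247)/(-592159 + 2266222) = -300673591/102324593/1674063 = -300673591/102324593*1/1674063 = -300673591/171297815131359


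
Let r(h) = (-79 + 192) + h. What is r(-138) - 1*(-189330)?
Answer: 189305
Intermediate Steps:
r(h) = 113 + h
r(-138) - 1*(-189330) = (113 - 138) - 1*(-189330) = -25 + 189330 = 189305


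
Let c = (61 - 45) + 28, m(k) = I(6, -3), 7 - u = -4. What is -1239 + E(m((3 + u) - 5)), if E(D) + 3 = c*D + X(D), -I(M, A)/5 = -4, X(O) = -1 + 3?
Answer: -360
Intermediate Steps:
u = 11 (u = 7 - 1*(-4) = 7 + 4 = 11)
X(O) = 2
I(M, A) = 20 (I(M, A) = -5*(-4) = 20)
m(k) = 20
c = 44 (c = 16 + 28 = 44)
E(D) = -1 + 44*D (E(D) = -3 + (44*D + 2) = -3 + (2 + 44*D) = -1 + 44*D)
-1239 + E(m((3 + u) - 5)) = -1239 + (-1 + 44*20) = -1239 + (-1 + 880) = -1239 + 879 = -360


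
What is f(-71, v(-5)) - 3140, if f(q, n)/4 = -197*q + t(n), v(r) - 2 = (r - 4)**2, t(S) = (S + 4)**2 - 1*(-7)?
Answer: 83112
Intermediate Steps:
t(S) = 7 + (4 + S)**2 (t(S) = (4 + S)**2 + 7 = 7 + (4 + S)**2)
v(r) = 2 + (-4 + r)**2 (v(r) = 2 + (r - 4)**2 = 2 + (-4 + r)**2)
f(q, n) = 28 - 788*q + 4*(4 + n)**2 (f(q, n) = 4*(-197*q + (7 + (4 + n)**2)) = 4*(7 + (4 + n)**2 - 197*q) = 28 - 788*q + 4*(4 + n)**2)
f(-71, v(-5)) - 3140 = (28 - 788*(-71) + 4*(4 + (2 + (-4 - 5)**2))**2) - 3140 = (28 + 55948 + 4*(4 + (2 + (-9)**2))**2) - 3140 = (28 + 55948 + 4*(4 + (2 + 81))**2) - 3140 = (28 + 55948 + 4*(4 + 83)**2) - 3140 = (28 + 55948 + 4*87**2) - 3140 = (28 + 55948 + 4*7569) - 3140 = (28 + 55948 + 30276) - 3140 = 86252 - 3140 = 83112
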